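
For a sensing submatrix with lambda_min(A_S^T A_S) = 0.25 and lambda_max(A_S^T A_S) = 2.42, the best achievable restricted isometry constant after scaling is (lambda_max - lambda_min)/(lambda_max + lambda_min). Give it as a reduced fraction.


lambda_max - lambda_min = 2.42 - 0.25 = 2.17.
lambda_max + lambda_min = 2.42 + 0.25 = 2.67.
delta = 2.17/2.67 = 217/267.

217/267


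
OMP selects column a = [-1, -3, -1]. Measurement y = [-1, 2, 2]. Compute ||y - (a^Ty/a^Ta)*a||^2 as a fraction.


a^T a = 11.
a^T y = -7.
coeff = -7/11 = -7/11.
||r||^2 = 50/11.

50/11


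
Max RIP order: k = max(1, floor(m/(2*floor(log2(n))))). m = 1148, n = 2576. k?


floor(log2(2576)) = 11.
2*11 = 22.
m/(2*floor(log2(n))) = 1148/22 ≈ 52.1818.
floor = 52.
k = max(1, 52) = 52.

52


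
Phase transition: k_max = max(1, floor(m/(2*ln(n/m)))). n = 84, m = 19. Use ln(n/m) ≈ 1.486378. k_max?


n/m = 84/19.
ln(n/m) ≈ 1.486378.
2*ln(n/m) ≈ 2.972756.
m/(2*ln(n/m)) ≈ 19/2.972756 ≈ 6.3914.
floor = 6.
k_max = max(1, 6) = 6.

6


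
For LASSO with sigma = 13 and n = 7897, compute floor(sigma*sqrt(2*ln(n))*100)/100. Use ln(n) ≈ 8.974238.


ln(7897) ≈ 8.974238.
2*ln(n) ≈ 17.948476.
sqrt(2*ln(n)) ≈ sqrt(17.948476) ≈ 4.236564.
lambda ≈ 13*4.236564 = 55.075332.
floor(lambda*100)/100 = 55.07.

55.07


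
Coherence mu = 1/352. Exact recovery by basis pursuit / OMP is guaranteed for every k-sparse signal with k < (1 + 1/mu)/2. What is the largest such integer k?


1/mu = 352.
1 + 1/mu = 353.
(1 + 1/mu)/2 = 176.5 is not an integer, so k_max = floor(176.5) = 176.

176


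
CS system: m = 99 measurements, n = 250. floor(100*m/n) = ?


100*m/n = 100*99/250 ≈ 39.6.
floor = 39.

39


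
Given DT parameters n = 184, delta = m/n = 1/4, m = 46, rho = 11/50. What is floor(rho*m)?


m = 1/4*184 = 46.
rho = 11/50.
rho*m = 11/50*46 = 10.12.
k = floor(10.12) = 10.

10


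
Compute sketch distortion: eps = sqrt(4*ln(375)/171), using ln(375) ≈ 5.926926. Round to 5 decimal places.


ln(375) ≈ 5.926926.
4*ln(N)/m ≈ 4*5.926926/171 ≈ 0.13864154.
eps = sqrt(0.13864154) ≈ 0.372346 ≈ 0.37235.

0.37235


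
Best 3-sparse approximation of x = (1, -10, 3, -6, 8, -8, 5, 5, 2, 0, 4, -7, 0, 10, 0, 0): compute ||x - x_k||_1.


Sorted |x_i| descending: [10, 10, 8, 8, 7, 6, 5, 5, 4, 3, 2, 1, 0, 0, 0, 0]
Keep top 3: [10, 10, 8]
Tail entries: [8, 7, 6, 5, 5, 4, 3, 2, 1, 0, 0, 0, 0]
L1 error = sum of tail = 41.

41


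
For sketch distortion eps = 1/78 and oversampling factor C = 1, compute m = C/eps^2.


1/eps = 78.
(1/eps)^2 = 6084.
m = 1*6084 = 6084.

6084


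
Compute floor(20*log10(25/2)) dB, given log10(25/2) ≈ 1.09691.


||x||/||e|| = 25/2.
log10(25/2) ≈ 1.09691.
20*log10(||x||/||e||) ≈ 20*1.09691 = 21.9382.
floor(21.9382) = 21.

21


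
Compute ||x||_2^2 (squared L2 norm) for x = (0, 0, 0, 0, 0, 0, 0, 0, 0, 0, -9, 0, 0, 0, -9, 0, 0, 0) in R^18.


Non-zero entries: [(10, -9), (14, -9)]
Squares: [81, 81]
||x||_2^2 = sum = 162.

162


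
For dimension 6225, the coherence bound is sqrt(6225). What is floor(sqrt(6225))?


78^2 = 6084 <= 6225 < 6241 = 79^2, so 78 <= sqrt(6225) < 79.
floor(sqrt(6225)) = 78.

78


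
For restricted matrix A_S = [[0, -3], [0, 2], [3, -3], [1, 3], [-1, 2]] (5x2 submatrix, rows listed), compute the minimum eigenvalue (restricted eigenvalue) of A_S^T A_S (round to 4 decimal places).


A_S^T A_S = [[11, -8], [-8, 35]].
trace = 46.
det = 321.
disc = trace^2 - 4*det = 2116 - 4*321 = 832.
sqrt(832) ≈ 28.844410.
lam_min = (46 - sqrt(832))/2 ≈ (46 - 28.844410)/2 = 8.577795 ≈ 8.5778.

8.5778


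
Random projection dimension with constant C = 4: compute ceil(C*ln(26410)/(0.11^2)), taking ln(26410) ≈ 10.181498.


ln(26410) ≈ 10.181498.
eps^2 = 0.11^2 = 0.0121.
C*ln(N)/eps^2 ≈ 4*10.181498/0.0121 ≈ 3365.7845.
m = ceil(3365.7845) = 3366.

3366


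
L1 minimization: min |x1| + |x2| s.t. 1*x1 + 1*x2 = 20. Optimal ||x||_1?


Axis intercepts:
  x1 = 20, x2 = 0: L1 = 20
  x1 = 0, x2 = 20: L1 = 20
x* = (20, 0)
||x*||_1 = 20.

20


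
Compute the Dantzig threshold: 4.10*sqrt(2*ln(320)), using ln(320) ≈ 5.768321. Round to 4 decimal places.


ln(320) ≈ 5.768321.
2*ln(n) ≈ 11.536642.
sqrt(2*ln(n)) ≈ sqrt(11.536642) ≈ 3.396563.
threshold ≈ 4.10*3.396563 = 13.9259083 ≈ 13.9259.

13.9259


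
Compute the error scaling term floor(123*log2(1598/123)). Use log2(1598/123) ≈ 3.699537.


log2(n/k) = log2(1598/123) ≈ 3.699537.
k*log2(n/k) ≈ 123*3.699537 = 455.043051.
floor(455.043051) = 455.

455


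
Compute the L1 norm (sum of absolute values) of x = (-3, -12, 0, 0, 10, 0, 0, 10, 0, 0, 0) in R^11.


Non-zero entries: [(0, -3), (1, -12), (4, 10), (7, 10)]
Absolute values: [3, 12, 10, 10]
||x||_1 = sum = 35.

35


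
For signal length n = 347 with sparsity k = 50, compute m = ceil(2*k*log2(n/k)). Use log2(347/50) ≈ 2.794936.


log2(n/k) = log2(347/50) ≈ 2.794936.
2*k*log2(n/k) ≈ 2*50*2.794936 = 279.4936.
m = ceil(279.4936) = 280.

280


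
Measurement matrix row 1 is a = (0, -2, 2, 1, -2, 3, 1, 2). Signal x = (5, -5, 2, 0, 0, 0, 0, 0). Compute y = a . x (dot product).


Non-zero terms: ['0*5', '-2*-5', '2*2']
Products: [0, 10, 4]
y = sum = 14.

14


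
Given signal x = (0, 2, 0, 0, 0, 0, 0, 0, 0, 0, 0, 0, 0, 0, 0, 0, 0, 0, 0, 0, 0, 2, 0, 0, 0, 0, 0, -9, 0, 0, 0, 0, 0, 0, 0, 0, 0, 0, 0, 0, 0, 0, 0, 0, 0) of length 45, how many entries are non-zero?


Non-zero positions: [1, 21, 27].
Sparsity = 3.

3


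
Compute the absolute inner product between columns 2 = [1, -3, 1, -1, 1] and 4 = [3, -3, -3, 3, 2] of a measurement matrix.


Inner product: 1*3 + -3*-3 + 1*-3 + -1*3 + 1*2
Products: [3, 9, -3, -3, 2]
Sum = 8.
|dot| = 8.

8


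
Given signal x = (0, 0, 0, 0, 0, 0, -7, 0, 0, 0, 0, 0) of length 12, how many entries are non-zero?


Non-zero positions: [6].
Sparsity = 1.

1


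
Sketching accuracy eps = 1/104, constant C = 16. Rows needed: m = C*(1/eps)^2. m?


1/eps = 104.
(1/eps)^2 = 10816.
m = 16*10816 = 173056.

173056


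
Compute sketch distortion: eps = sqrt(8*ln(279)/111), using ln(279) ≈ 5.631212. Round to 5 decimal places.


ln(279) ≈ 5.631212.
8*ln(N)/m ≈ 8*5.631212/111 ≈ 0.40585312.
eps = sqrt(0.40585312) ≈ 0.637066 ≈ 0.63707.

0.63707


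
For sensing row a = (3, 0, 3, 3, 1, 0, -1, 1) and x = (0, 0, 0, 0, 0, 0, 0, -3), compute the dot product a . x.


Non-zero terms: ['1*-3']
Products: [-3]
y = sum = -3.

-3


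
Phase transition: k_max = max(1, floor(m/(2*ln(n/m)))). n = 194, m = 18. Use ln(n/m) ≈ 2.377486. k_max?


n/m = 194/18 = 97/9.
ln(n/m) ≈ 2.377486.
2*ln(n/m) ≈ 4.754972.
m/(2*ln(n/m)) ≈ 18/4.754972 ≈ 3.7855.
floor = 3.
k_max = max(1, 3) = 3.

3


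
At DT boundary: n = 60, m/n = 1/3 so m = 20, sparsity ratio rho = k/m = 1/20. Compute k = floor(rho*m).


m = 1/3*60 = 20.
rho = 1/20.
rho*m = 1/20*20 = 1.
k = floor(1) = 1.

1


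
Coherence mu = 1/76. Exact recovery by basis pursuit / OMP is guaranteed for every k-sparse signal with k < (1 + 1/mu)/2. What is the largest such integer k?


1/mu = 76.
1 + 1/mu = 77.
(1 + 1/mu)/2 = 38.5 is not an integer, so k_max = floor(38.5) = 38.

38


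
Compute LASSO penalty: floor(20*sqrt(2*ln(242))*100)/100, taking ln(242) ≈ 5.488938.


ln(242) ≈ 5.488938.
2*ln(n) ≈ 10.977876.
sqrt(2*ln(n)) ≈ sqrt(10.977876) ≈ 3.313288.
lambda ≈ 20*3.313288 = 66.26576.
floor(lambda*100)/100 = 66.26.

66.26


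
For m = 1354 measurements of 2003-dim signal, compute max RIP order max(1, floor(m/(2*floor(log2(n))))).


floor(log2(2003)) = 10.
2*10 = 20.
m/(2*floor(log2(n))) = 1354/20 ≈ 67.7.
floor = 67.
k = max(1, 67) = 67.

67


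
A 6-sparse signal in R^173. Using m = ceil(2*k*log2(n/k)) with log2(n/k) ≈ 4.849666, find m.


log2(n/k) = log2(173/6) ≈ 4.849666.
2*k*log2(n/k) ≈ 2*6*4.849666 = 58.195992.
m = ceil(58.195992) = 59.

59


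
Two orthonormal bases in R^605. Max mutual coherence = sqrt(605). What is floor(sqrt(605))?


24^2 = 576 <= 605 < 625 = 25^2, so 24 <= sqrt(605) < 25.
floor(sqrt(605)) = 24.

24


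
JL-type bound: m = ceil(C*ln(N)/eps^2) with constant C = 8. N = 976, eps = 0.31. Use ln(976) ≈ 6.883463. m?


ln(976) ≈ 6.883463.
eps^2 = 0.31^2 = 0.0961.
C*ln(N)/eps^2 ≈ 8*6.883463/0.0961 ≈ 573.025.
m = ceil(573.025) = 574.

574


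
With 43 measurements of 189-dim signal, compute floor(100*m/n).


100*m/n = 100*43/189 ≈ 22.7513.
floor = 22.

22


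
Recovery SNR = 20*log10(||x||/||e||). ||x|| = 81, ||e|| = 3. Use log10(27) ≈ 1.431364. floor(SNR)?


||x||/||e|| = 81/3 = 27.
log10(27) ≈ 1.431364.
20*log10(||x||/||e||) ≈ 20*1.431364 = 28.62728.
floor(28.62728) = 28.

28


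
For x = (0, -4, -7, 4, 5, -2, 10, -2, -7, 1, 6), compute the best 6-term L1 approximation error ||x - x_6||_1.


Sorted |x_i| descending: [10, 7, 7, 6, 5, 4, 4, 2, 2, 1, 0]
Keep top 6: [10, 7, 7, 6, 5, 4]
Tail entries: [4, 2, 2, 1, 0]
L1 error = sum of tail = 9.

9


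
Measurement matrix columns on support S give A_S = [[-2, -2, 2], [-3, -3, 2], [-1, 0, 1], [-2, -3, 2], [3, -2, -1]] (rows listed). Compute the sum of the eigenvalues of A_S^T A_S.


Sum of eigenvalues of A_S^T A_S = trace(A_S^T A_S) = sum of squared column norms of A_S.
A_S^T A_S diagonal: [27, 26, 14].
trace = 27 + 26 + 14 = 67.

67


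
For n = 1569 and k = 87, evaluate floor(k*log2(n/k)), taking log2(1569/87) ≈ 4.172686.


log2(n/k) = log2(1569/87) ≈ 4.172686.
k*log2(n/k) ≈ 87*4.172686 = 363.023682.
floor(363.023682) = 363.

363


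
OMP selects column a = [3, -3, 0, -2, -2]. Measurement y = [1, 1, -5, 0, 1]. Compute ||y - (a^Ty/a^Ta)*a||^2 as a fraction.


a^T a = 26.
a^T y = -2.
coeff = -2/26 = -1/13.
||r||^2 = 362/13.

362/13


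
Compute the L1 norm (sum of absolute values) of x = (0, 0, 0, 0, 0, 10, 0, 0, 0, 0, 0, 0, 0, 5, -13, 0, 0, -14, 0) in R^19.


Non-zero entries: [(5, 10), (13, 5), (14, -13), (17, -14)]
Absolute values: [10, 5, 13, 14]
||x||_1 = sum = 42.

42


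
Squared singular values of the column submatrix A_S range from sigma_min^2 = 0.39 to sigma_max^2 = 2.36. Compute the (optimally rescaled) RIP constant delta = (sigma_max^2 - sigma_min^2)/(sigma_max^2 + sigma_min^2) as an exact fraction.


lambda_max - lambda_min = 2.36 - 0.39 = 1.97.
lambda_max + lambda_min = 2.36 + 0.39 = 2.75.
delta = 1.97/2.75 = 197/275.

197/275


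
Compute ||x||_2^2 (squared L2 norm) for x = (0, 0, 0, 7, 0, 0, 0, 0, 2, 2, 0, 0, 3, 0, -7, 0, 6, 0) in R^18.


Non-zero entries: [(3, 7), (8, 2), (9, 2), (12, 3), (14, -7), (16, 6)]
Squares: [49, 4, 4, 9, 49, 36]
||x||_2^2 = sum = 151.

151


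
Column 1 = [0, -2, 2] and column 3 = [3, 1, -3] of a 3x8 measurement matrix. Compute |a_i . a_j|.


Inner product: 0*3 + -2*1 + 2*-3
Products: [0, -2, -6]
Sum = -8.
|dot| = 8.

8


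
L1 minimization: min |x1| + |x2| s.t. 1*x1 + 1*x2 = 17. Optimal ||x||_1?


Axis intercepts:
  x1 = 17, x2 = 0: L1 = 17
  x1 = 0, x2 = 17: L1 = 17
x* = (17, 0)
||x*||_1 = 17.

17


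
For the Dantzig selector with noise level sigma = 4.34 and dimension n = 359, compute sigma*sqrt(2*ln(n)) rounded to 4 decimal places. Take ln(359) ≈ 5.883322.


ln(359) ≈ 5.883322.
2*ln(n) ≈ 11.766644.
sqrt(2*ln(n)) ≈ sqrt(11.766644) ≈ 3.430254.
threshold ≈ 4.34*3.430254 = 14.88730236 ≈ 14.8873.

14.8873


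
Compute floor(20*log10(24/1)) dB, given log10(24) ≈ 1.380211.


||x||/||e|| = 24/1 = 24.
log10(24) ≈ 1.380211.
20*log10(||x||/||e||) ≈ 20*1.380211 = 27.60422.
floor(27.60422) = 27.

27


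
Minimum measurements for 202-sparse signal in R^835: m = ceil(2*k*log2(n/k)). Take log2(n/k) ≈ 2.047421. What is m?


log2(n/k) = log2(835/202) ≈ 2.047421.
2*k*log2(n/k) ≈ 2*202*2.047421 = 827.158084.
m = ceil(827.158084) = 828.

828


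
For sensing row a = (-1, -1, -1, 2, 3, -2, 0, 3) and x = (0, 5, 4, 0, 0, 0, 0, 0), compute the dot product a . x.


Non-zero terms: ['-1*5', '-1*4']
Products: [-5, -4]
y = sum = -9.

-9


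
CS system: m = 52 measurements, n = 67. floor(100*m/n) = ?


100*m/n = 100*52/67 ≈ 77.6119.
floor = 77.

77


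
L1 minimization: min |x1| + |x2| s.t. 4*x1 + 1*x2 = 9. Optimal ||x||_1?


Axis intercepts:
  x1 = 9/4, x2 = 0: L1 = 9/4
  x1 = 0, x2 = 9: L1 = 9
x* = (9/4, 0)
||x*||_1 = 9/4.

9/4


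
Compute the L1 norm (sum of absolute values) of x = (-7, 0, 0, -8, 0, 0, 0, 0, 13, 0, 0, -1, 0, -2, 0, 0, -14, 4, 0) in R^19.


Non-zero entries: [(0, -7), (3, -8), (8, 13), (11, -1), (13, -2), (16, -14), (17, 4)]
Absolute values: [7, 8, 13, 1, 2, 14, 4]
||x||_1 = sum = 49.

49


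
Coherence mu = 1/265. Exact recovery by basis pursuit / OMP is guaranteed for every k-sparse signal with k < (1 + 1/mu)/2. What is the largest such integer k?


1/mu = 265.
1 + 1/mu = 266.
(1 + 1/mu)/2 = 133 is an integer and the inequality is strict, so k_max = 133 - 1 = 132.

132


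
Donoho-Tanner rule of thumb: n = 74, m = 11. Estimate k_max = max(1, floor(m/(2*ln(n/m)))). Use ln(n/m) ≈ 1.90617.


n/m = 74/11.
ln(n/m) ≈ 1.90617.
2*ln(n/m) ≈ 3.81234.
m/(2*ln(n/m)) ≈ 11/3.81234 ≈ 2.8854.
floor = 2.
k_max = max(1, 2) = 2.

2


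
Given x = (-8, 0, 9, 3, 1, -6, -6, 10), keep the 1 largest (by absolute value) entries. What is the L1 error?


Sorted |x_i| descending: [10, 9, 8, 6, 6, 3, 1, 0]
Keep top 1: [10]
Tail entries: [9, 8, 6, 6, 3, 1, 0]
L1 error = sum of tail = 33.

33


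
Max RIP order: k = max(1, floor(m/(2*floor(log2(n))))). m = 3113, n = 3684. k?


floor(log2(3684)) = 11.
2*11 = 22.
m/(2*floor(log2(n))) = 3113/22 ≈ 141.5.
floor = 141.
k = max(1, 141) = 141.

141


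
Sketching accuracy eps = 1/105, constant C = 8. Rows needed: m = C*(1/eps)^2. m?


1/eps = 105.
(1/eps)^2 = 11025.
m = 8*11025 = 88200.

88200


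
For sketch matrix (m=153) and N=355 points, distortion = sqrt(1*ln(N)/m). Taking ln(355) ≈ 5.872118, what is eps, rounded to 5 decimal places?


ln(355) ≈ 5.872118.
1*ln(N)/m ≈ 1*5.872118/153 ≈ 0.03837986.
eps = sqrt(0.03837986) ≈ 0.1959078 ≈ 0.19591.

0.19591


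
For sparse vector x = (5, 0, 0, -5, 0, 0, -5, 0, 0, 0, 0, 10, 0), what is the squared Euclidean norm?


Non-zero entries: [(0, 5), (3, -5), (6, -5), (11, 10)]
Squares: [25, 25, 25, 100]
||x||_2^2 = sum = 175.

175


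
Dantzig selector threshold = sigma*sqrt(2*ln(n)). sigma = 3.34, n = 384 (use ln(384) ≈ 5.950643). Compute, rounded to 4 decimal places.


ln(384) ≈ 5.950643.
2*ln(n) ≈ 11.901286.
sqrt(2*ln(n)) ≈ sqrt(11.901286) ≈ 3.449824.
threshold ≈ 3.34*3.449824 = 11.52241216 ≈ 11.5224.

11.5224


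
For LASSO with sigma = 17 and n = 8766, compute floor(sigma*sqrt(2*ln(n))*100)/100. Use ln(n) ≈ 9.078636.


ln(8766) ≈ 9.078636.
2*ln(n) ≈ 18.157272.
sqrt(2*ln(n)) ≈ sqrt(18.157272) ≈ 4.261135.
lambda ≈ 17*4.261135 = 72.439295.
floor(lambda*100)/100 = 72.43.

72.43


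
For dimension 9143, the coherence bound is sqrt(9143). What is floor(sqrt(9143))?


95^2 = 9025 <= 9143 < 9216 = 96^2, so 95 <= sqrt(9143) < 96.
floor(sqrt(9143)) = 95.

95


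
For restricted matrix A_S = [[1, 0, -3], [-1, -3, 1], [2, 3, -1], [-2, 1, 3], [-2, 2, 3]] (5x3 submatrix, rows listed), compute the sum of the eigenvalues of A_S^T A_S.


Sum of eigenvalues of A_S^T A_S = trace(A_S^T A_S) = sum of squared column norms of A_S.
A_S^T A_S diagonal: [14, 23, 29].
trace = 14 + 23 + 29 = 66.

66


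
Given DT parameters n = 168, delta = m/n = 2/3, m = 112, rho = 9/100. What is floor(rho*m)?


m = 2/3*168 = 112.
rho = 9/100.
rho*m = 9/100*112 = 10.08.
k = floor(10.08) = 10.

10


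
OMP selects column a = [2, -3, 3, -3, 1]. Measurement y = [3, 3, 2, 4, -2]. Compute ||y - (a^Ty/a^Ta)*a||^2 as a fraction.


a^T a = 32.
a^T y = -11.
coeff = -11/32 = -11/32.
||r||^2 = 1223/32.

1223/32


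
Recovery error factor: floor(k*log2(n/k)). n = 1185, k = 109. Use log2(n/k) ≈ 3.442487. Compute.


log2(n/k) = log2(1185/109) ≈ 3.442487.
k*log2(n/k) ≈ 109*3.442487 = 375.231083.
floor(375.231083) = 375.

375


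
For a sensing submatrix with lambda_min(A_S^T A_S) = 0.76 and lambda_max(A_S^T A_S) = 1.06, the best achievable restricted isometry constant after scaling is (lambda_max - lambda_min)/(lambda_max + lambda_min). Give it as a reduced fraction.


lambda_max - lambda_min = 1.06 - 0.76 = 0.30.
lambda_max + lambda_min = 1.06 + 0.76 = 1.82.
delta = 0.30/1.82 = 30/182 = 15/91.

15/91


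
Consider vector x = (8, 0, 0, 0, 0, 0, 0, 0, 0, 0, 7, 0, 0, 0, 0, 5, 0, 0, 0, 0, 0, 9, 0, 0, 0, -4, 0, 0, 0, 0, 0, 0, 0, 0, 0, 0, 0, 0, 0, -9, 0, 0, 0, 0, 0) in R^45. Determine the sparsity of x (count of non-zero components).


Non-zero positions: [0, 10, 15, 21, 25, 39].
Sparsity = 6.

6


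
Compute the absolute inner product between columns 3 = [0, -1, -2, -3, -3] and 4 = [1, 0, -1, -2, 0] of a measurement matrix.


Inner product: 0*1 + -1*0 + -2*-1 + -3*-2 + -3*0
Products: [0, 0, 2, 6, 0]
Sum = 8.
|dot| = 8.

8


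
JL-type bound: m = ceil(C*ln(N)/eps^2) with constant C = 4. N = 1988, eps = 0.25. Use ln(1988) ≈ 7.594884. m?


ln(1988) ≈ 7.594884.
eps^2 = 0.25^2 = 0.0625.
C*ln(N)/eps^2 ≈ 4*7.594884/0.0625 ≈ 486.0726.
m = ceil(486.0726) = 487.

487


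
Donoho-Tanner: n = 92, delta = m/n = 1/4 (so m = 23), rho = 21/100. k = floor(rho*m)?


m = 1/4*92 = 23.
rho = 21/100.
rho*m = 21/100*23 = 4.83.
k = floor(4.83) = 4.

4


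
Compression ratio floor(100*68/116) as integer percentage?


100*m/n = 100*68/116 ≈ 58.6207.
floor = 58.

58


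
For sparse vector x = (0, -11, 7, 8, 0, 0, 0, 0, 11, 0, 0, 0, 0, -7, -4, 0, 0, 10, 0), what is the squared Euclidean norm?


Non-zero entries: [(1, -11), (2, 7), (3, 8), (8, 11), (13, -7), (14, -4), (17, 10)]
Squares: [121, 49, 64, 121, 49, 16, 100]
||x||_2^2 = sum = 520.

520


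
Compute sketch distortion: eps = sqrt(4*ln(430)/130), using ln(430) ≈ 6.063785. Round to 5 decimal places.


ln(430) ≈ 6.063785.
4*ln(N)/m ≈ 4*6.063785/130 ≈ 0.186578.
eps = sqrt(0.186578) ≈ 0.4319468 ≈ 0.43195.

0.43195


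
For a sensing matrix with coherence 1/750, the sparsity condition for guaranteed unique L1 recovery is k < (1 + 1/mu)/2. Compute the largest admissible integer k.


1/mu = 750.
1 + 1/mu = 751.
(1 + 1/mu)/2 = 375.5 is not an integer, so k_max = floor(375.5) = 375.

375


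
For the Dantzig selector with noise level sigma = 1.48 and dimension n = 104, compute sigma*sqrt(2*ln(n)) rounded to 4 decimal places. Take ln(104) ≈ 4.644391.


ln(104) ≈ 4.644391.
2*ln(n) ≈ 9.288782.
sqrt(2*ln(n)) ≈ sqrt(9.288782) ≈ 3.04775.
threshold ≈ 1.48*3.04775 = 4.51067 ≈ 4.5107.

4.5107


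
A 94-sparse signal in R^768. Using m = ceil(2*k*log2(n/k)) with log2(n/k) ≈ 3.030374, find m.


log2(n/k) = log2(768/94) ≈ 3.030374.
2*k*log2(n/k) ≈ 2*94*3.030374 = 569.710312.
m = ceil(569.710312) = 570.

570


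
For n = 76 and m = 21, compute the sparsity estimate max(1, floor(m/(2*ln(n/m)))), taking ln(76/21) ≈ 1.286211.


n/m = 76/21.
ln(n/m) ≈ 1.286211.
2*ln(n/m) ≈ 2.572422.
m/(2*ln(n/m)) ≈ 21/2.572422 ≈ 8.1635.
floor = 8.
k_max = max(1, 8) = 8.

8


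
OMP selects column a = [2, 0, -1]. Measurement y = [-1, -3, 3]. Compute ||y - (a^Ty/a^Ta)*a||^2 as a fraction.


a^T a = 5.
a^T y = -5.
coeff = -5/5 = -1.
||r||^2 = 14.

14


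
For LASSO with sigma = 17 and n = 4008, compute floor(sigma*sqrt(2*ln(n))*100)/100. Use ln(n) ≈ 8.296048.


ln(4008) ≈ 8.296048.
2*ln(n) ≈ 16.592096.
sqrt(2*ln(n)) ≈ sqrt(16.592096) ≈ 4.07334.
lambda ≈ 17*4.07334 = 69.24678.
floor(lambda*100)/100 = 69.24.

69.24


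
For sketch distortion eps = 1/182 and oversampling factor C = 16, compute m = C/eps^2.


1/eps = 182.
(1/eps)^2 = 33124.
m = 16*33124 = 529984.

529984


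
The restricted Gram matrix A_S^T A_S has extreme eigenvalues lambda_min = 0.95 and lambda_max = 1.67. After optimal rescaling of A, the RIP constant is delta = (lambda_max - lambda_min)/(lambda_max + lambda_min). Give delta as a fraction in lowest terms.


lambda_max - lambda_min = 1.67 - 0.95 = 0.72.
lambda_max + lambda_min = 1.67 + 0.95 = 2.62.
delta = 0.72/2.62 = 72/262 = 36/131.

36/131


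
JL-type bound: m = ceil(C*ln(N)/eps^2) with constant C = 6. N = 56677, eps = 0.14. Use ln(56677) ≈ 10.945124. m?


ln(56677) ≈ 10.945124.
eps^2 = 0.14^2 = 0.0196.
C*ln(N)/eps^2 ≈ 6*10.945124/0.0196 ≈ 3350.5482.
m = ceil(3350.5482) = 3351.

3351


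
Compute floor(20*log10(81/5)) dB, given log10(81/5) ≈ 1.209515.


||x||/||e|| = 81/5.
log10(81/5) ≈ 1.209515.
20*log10(||x||/||e||) ≈ 20*1.209515 = 24.1903.
floor(24.1903) = 24.

24


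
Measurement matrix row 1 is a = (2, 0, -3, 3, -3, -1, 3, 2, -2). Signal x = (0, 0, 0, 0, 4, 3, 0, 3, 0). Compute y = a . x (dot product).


Non-zero terms: ['-3*4', '-1*3', '2*3']
Products: [-12, -3, 6]
y = sum = -9.

-9


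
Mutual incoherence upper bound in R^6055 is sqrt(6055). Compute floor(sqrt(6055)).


77^2 = 5929 <= 6055 < 6084 = 78^2, so 77 <= sqrt(6055) < 78.
floor(sqrt(6055)) = 77.

77


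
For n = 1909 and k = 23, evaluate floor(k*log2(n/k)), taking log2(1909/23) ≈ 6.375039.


log2(n/k) = log2(1909/23) ≈ 6.375039.
k*log2(n/k) ≈ 23*6.375039 = 146.625897.
floor(146.625897) = 146.

146


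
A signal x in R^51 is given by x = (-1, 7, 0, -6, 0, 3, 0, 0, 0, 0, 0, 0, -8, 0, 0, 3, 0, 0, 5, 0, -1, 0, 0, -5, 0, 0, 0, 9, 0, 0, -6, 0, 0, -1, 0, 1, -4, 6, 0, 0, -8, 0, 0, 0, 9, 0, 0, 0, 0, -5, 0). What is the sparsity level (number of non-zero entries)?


Non-zero positions: [0, 1, 3, 5, 12, 15, 18, 20, 23, 27, 30, 33, 35, 36, 37, 40, 44, 49].
Sparsity = 18.

18


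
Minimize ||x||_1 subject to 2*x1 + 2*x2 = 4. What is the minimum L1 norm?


Axis intercepts:
  x1 = 2, x2 = 0: L1 = 2
  x1 = 0, x2 = 2: L1 = 2
x* = (2, 0)
||x*||_1 = 2.

2


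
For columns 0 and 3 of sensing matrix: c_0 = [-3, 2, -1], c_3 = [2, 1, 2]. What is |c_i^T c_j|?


Inner product: -3*2 + 2*1 + -1*2
Products: [-6, 2, -2]
Sum = -6.
|dot| = 6.

6


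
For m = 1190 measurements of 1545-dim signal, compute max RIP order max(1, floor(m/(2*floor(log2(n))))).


floor(log2(1545)) = 10.
2*10 = 20.
m/(2*floor(log2(n))) = 1190/20 ≈ 59.5.
floor = 59.
k = max(1, 59) = 59.

59


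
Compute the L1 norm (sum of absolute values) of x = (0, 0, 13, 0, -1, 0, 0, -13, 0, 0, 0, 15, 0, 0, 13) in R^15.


Non-zero entries: [(2, 13), (4, -1), (7, -13), (11, 15), (14, 13)]
Absolute values: [13, 1, 13, 15, 13]
||x||_1 = sum = 55.

55


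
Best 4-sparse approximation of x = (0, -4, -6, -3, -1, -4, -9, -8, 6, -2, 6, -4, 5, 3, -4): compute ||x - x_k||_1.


Sorted |x_i| descending: [9, 8, 6, 6, 6, 5, 4, 4, 4, 4, 3, 3, 2, 1, 0]
Keep top 4: [9, 8, 6, 6]
Tail entries: [6, 5, 4, 4, 4, 4, 3, 3, 2, 1, 0]
L1 error = sum of tail = 36.

36


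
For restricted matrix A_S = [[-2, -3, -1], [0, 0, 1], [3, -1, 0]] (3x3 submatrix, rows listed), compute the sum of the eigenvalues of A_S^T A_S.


Sum of eigenvalues of A_S^T A_S = trace(A_S^T A_S) = sum of squared column norms of A_S.
A_S^T A_S diagonal: [13, 10, 2].
trace = 13 + 10 + 2 = 25.

25


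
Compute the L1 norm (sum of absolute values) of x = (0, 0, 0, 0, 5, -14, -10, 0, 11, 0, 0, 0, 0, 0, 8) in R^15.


Non-zero entries: [(4, 5), (5, -14), (6, -10), (8, 11), (14, 8)]
Absolute values: [5, 14, 10, 11, 8]
||x||_1 = sum = 48.

48


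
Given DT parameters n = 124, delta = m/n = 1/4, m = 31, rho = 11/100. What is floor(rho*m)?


m = 1/4*124 = 31.
rho = 11/100.
rho*m = 11/100*31 = 3.41.
k = floor(3.41) = 3.

3


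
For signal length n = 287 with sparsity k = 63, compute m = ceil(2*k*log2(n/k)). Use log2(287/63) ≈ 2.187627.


log2(n/k) = log2(287/63) ≈ 2.187627.
2*k*log2(n/k) ≈ 2*63*2.187627 = 275.641002.
m = ceil(275.641002) = 276.

276


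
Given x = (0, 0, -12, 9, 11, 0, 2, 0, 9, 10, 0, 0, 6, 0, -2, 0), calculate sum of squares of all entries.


Non-zero entries: [(2, -12), (3, 9), (4, 11), (6, 2), (8, 9), (9, 10), (12, 6), (14, -2)]
Squares: [144, 81, 121, 4, 81, 100, 36, 4]
||x||_2^2 = sum = 571.

571


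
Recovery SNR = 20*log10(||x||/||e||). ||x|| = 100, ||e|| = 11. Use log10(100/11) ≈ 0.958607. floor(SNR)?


||x||/||e|| = 100/11.
log10(100/11) ≈ 0.958607.
20*log10(||x||/||e||) ≈ 20*0.958607 = 19.17214.
floor(19.17214) = 19.

19


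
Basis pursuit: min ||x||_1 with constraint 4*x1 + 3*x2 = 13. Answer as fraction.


Axis intercepts:
  x1 = 13/4, x2 = 0: L1 = 13/4
  x1 = 0, x2 = 13/3: L1 = 13/3
x* = (13/4, 0)
||x*||_1 = 13/4.

13/4


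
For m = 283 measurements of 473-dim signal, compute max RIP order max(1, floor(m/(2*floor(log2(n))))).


floor(log2(473)) = 8.
2*8 = 16.
m/(2*floor(log2(n))) = 283/16 ≈ 17.6875.
floor = 17.
k = max(1, 17) = 17.

17


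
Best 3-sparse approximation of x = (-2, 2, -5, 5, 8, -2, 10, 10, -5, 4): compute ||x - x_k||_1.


Sorted |x_i| descending: [10, 10, 8, 5, 5, 5, 4, 2, 2, 2]
Keep top 3: [10, 10, 8]
Tail entries: [5, 5, 5, 4, 2, 2, 2]
L1 error = sum of tail = 25.

25


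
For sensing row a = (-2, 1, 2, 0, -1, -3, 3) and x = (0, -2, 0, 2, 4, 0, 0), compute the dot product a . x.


Non-zero terms: ['1*-2', '0*2', '-1*4']
Products: [-2, 0, -4]
y = sum = -6.

-6


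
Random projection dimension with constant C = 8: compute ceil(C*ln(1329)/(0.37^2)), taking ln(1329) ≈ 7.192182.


ln(1329) ≈ 7.192182.
eps^2 = 0.37^2 = 0.1369.
C*ln(N)/eps^2 ≈ 8*7.192182/0.1369 ≈ 420.2882.
m = ceil(420.2882) = 421.

421


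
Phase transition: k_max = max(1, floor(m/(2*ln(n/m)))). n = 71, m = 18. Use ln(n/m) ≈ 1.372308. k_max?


n/m = 71/18.
ln(n/m) ≈ 1.372308.
2*ln(n/m) ≈ 2.744616.
m/(2*ln(n/m)) ≈ 18/2.744616 ≈ 6.5583.
floor = 6.
k_max = max(1, 6) = 6.

6


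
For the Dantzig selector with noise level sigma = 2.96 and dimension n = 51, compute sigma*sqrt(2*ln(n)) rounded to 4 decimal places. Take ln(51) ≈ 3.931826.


ln(51) ≈ 3.931826.
2*ln(n) ≈ 7.863652.
sqrt(2*ln(n)) ≈ sqrt(7.863652) ≈ 2.80422.
threshold ≈ 2.96*2.80422 = 8.3004912 ≈ 8.3005.

8.3005


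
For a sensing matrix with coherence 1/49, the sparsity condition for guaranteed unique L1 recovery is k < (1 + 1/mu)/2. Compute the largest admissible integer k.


1/mu = 49.
1 + 1/mu = 50.
(1 + 1/mu)/2 = 25 is an integer and the inequality is strict, so k_max = 25 - 1 = 24.

24


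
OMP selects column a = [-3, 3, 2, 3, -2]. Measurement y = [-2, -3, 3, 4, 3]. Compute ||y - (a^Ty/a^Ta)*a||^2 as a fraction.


a^T a = 35.
a^T y = 9.
coeff = 9/35 = 9/35.
||r||^2 = 1564/35.

1564/35


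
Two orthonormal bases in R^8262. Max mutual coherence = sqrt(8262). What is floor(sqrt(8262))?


90^2 = 8100 <= 8262 < 8281 = 91^2, so 90 <= sqrt(8262) < 91.
floor(sqrt(8262)) = 90.

90


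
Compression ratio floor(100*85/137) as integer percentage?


100*m/n = 100*85/137 ≈ 62.0438.
floor = 62.

62


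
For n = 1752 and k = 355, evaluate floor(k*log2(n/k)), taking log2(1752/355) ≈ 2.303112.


log2(n/k) = log2(1752/355) ≈ 2.303112.
k*log2(n/k) ≈ 355*2.303112 = 817.60476.
floor(817.60476) = 817.

817


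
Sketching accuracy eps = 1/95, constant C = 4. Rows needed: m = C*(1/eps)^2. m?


1/eps = 95.
(1/eps)^2 = 9025.
m = 4*9025 = 36100.

36100


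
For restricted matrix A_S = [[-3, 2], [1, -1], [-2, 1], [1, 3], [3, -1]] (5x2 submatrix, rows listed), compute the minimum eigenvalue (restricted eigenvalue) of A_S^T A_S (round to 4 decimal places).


A_S^T A_S = [[24, -9], [-9, 16]].
trace = 40.
det = 303.
disc = trace^2 - 4*det = 1600 - 4*303 = 388.
sqrt(388) ≈ 19.697716.
lam_min = (40 - sqrt(388))/2 ≈ (40 - 19.697716)/2 = 10.151142 ≈ 10.1511.

10.1511


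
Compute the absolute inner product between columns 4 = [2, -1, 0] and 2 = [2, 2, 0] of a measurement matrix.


Inner product: 2*2 + -1*2 + 0*0
Products: [4, -2, 0]
Sum = 2.
|dot| = 2.

2


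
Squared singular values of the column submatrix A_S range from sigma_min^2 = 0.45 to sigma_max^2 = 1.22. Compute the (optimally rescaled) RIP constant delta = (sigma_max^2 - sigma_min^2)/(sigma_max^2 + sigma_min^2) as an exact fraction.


lambda_max - lambda_min = 1.22 - 0.45 = 0.77.
lambda_max + lambda_min = 1.22 + 0.45 = 1.67.
delta = 0.77/1.67 = 77/167.

77/167


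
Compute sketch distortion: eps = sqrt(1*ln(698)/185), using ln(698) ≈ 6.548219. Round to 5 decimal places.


ln(698) ≈ 6.548219.
1*ln(N)/m ≈ 1*6.548219/185 ≈ 0.03539578.
eps = sqrt(0.03539578) ≈ 0.1881377 ≈ 0.18814.

0.18814


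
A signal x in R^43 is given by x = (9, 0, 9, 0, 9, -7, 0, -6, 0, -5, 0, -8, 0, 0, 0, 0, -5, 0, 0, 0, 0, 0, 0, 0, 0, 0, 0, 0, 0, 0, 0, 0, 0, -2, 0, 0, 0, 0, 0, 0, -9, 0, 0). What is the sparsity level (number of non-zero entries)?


Non-zero positions: [0, 2, 4, 5, 7, 9, 11, 16, 33, 40].
Sparsity = 10.

10


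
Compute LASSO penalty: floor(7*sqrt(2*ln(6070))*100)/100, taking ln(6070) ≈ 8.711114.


ln(6070) ≈ 8.711114.
2*ln(n) ≈ 17.422228.
sqrt(2*ln(n)) ≈ sqrt(17.422228) ≈ 4.173994.
lambda ≈ 7*4.173994 = 29.217958.
floor(lambda*100)/100 = 29.21.

29.21


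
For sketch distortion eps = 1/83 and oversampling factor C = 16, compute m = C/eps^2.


1/eps = 83.
(1/eps)^2 = 6889.
m = 16*6889 = 110224.

110224


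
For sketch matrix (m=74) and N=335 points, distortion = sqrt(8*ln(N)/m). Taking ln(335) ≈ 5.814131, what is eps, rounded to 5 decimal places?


ln(335) ≈ 5.814131.
8*ln(N)/m ≈ 8*5.814131/74 ≈ 0.6285547.
eps = sqrt(0.6285547) ≈ 0.7928144 ≈ 0.79281.

0.79281


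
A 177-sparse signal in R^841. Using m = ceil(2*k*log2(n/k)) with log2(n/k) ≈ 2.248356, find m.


log2(n/k) = log2(841/177) ≈ 2.248356.
2*k*log2(n/k) ≈ 2*177*2.248356 = 795.918024.
m = ceil(795.918024) = 796.

796


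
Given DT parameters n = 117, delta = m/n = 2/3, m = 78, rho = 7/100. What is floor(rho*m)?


m = 2/3*117 = 78.
rho = 7/100.
rho*m = 7/100*78 = 5.46.
k = floor(5.46) = 5.

5


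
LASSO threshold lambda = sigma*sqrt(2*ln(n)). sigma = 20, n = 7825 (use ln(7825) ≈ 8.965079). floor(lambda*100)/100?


ln(7825) ≈ 8.965079.
2*ln(n) ≈ 17.930158.
sqrt(2*ln(n)) ≈ sqrt(17.930158) ≈ 4.234402.
lambda ≈ 20*4.234402 = 84.68804.
floor(lambda*100)/100 = 84.68.

84.68


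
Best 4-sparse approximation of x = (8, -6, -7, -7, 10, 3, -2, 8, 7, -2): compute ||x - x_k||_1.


Sorted |x_i| descending: [10, 8, 8, 7, 7, 7, 6, 3, 2, 2]
Keep top 4: [10, 8, 8, 7]
Tail entries: [7, 7, 6, 3, 2, 2]
L1 error = sum of tail = 27.

27


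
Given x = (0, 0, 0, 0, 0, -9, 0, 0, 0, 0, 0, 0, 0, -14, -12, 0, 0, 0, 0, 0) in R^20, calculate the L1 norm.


Non-zero entries: [(5, -9), (13, -14), (14, -12)]
Absolute values: [9, 14, 12]
||x||_1 = sum = 35.

35


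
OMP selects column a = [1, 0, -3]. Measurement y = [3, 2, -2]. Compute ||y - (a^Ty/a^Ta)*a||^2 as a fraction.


a^T a = 10.
a^T y = 9.
coeff = 9/10 = 9/10.
||r||^2 = 89/10.

89/10


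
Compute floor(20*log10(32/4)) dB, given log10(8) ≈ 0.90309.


||x||/||e|| = 32/4 = 8.
log10(8) ≈ 0.90309.
20*log10(||x||/||e||) ≈ 20*0.90309 = 18.0618.
floor(18.0618) = 18.

18


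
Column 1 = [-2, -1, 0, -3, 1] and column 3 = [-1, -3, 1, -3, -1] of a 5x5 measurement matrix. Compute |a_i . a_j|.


Inner product: -2*-1 + -1*-3 + 0*1 + -3*-3 + 1*-1
Products: [2, 3, 0, 9, -1]
Sum = 13.
|dot| = 13.

13


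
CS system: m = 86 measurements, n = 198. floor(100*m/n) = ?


100*m/n = 100*86/198 ≈ 43.4343.
floor = 43.

43


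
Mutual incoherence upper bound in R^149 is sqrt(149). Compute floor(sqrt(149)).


12^2 = 144 <= 149 < 169 = 13^2, so 12 <= sqrt(149) < 13.
floor(sqrt(149)) = 12.

12


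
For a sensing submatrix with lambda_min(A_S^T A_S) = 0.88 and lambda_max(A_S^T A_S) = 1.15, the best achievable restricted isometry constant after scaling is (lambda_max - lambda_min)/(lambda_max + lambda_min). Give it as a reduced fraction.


lambda_max - lambda_min = 1.15 - 0.88 = 0.27.
lambda_max + lambda_min = 1.15 + 0.88 = 2.03.
delta = 0.27/2.03 = 27/203.

27/203


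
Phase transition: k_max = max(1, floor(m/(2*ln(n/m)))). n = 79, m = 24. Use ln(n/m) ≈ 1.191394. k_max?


n/m = 79/24.
ln(n/m) ≈ 1.191394.
2*ln(n/m) ≈ 2.382788.
m/(2*ln(n/m)) ≈ 24/2.382788 ≈ 10.0722.
floor = 10.
k_max = max(1, 10) = 10.

10


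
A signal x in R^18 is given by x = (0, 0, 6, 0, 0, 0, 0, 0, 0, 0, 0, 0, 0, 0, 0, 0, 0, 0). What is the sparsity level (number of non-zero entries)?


Non-zero positions: [2].
Sparsity = 1.

1


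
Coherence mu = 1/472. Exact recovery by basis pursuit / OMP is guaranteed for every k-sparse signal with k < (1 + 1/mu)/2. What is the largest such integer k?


1/mu = 472.
1 + 1/mu = 473.
(1 + 1/mu)/2 = 236.5 is not an integer, so k_max = floor(236.5) = 236.

236


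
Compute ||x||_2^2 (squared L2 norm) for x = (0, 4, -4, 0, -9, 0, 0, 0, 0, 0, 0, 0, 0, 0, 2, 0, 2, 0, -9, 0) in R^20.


Non-zero entries: [(1, 4), (2, -4), (4, -9), (14, 2), (16, 2), (18, -9)]
Squares: [16, 16, 81, 4, 4, 81]
||x||_2^2 = sum = 202.

202


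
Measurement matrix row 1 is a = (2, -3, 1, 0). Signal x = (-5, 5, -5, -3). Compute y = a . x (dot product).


Non-zero terms: ['2*-5', '-3*5', '1*-5', '0*-3']
Products: [-10, -15, -5, 0]
y = sum = -30.

-30


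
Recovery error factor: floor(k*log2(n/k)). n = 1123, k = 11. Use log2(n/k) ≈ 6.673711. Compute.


log2(n/k) = log2(1123/11) ≈ 6.673711.
k*log2(n/k) ≈ 11*6.673711 = 73.410821.
floor(73.410821) = 73.

73


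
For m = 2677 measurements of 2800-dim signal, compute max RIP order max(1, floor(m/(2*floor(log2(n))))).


floor(log2(2800)) = 11.
2*11 = 22.
m/(2*floor(log2(n))) = 2677/22 ≈ 121.6818.
floor = 121.
k = max(1, 121) = 121.

121


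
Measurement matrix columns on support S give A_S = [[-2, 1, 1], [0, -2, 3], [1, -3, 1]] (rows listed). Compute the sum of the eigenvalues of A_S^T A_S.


Sum of eigenvalues of A_S^T A_S = trace(A_S^T A_S) = sum of squared column norms of A_S.
A_S^T A_S diagonal: [5, 14, 11].
trace = 5 + 14 + 11 = 30.

30


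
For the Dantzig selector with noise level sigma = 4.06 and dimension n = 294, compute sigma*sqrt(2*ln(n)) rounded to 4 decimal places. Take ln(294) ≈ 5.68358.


ln(294) ≈ 5.68358.
2*ln(n) ≈ 11.36716.
sqrt(2*ln(n)) ≈ sqrt(11.36716) ≈ 3.371522.
threshold ≈ 4.06*3.371522 = 13.68837932 ≈ 13.6884.

13.6884


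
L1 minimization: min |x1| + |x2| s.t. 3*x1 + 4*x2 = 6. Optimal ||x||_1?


Axis intercepts:
  x1 = 2, x2 = 0: L1 = 2
  x1 = 0, x2 = 3/2: L1 = 3/2
x* = (0, 3/2)
||x*||_1 = 3/2.

3/2


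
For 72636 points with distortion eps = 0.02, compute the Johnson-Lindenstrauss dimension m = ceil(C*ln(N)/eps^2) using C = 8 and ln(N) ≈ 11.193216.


ln(72636) ≈ 11.193216.
eps^2 = 0.02^2 = 0.0004.
C*ln(N)/eps^2 ≈ 8*11.193216/0.0004 ≈ 223864.32.
m = ceil(223864.32) = 223865.

223865


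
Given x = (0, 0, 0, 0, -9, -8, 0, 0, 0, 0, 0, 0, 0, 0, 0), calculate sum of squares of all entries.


Non-zero entries: [(4, -9), (5, -8)]
Squares: [81, 64]
||x||_2^2 = sum = 145.

145


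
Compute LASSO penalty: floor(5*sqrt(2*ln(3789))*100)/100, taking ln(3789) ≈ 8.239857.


ln(3789) ≈ 8.239857.
2*ln(n) ≈ 16.479714.
sqrt(2*ln(n)) ≈ sqrt(16.479714) ≈ 4.059521.
lambda ≈ 5*4.059521 = 20.297605.
floor(lambda*100)/100 = 20.29.

20.29


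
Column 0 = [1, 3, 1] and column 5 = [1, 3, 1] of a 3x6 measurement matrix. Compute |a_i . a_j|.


Inner product: 1*1 + 3*3 + 1*1
Products: [1, 9, 1]
Sum = 11.
|dot| = 11.

11


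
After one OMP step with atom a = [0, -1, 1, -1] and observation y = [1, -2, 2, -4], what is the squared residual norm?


a^T a = 3.
a^T y = 8.
coeff = 8/3 = 8/3.
||r||^2 = 11/3.

11/3


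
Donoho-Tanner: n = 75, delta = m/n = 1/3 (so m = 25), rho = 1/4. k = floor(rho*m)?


m = 1/3*75 = 25.
rho = 1/4.
rho*m = 1/4*25 = 6.25.
k = floor(6.25) = 6.

6


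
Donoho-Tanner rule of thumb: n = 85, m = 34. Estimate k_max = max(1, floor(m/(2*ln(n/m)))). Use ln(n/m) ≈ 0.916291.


n/m = 85/34 = 5/2.
ln(n/m) ≈ 0.916291.
2*ln(n/m) ≈ 1.832582.
m/(2*ln(n/m)) ≈ 34/1.832582 ≈ 18.5531.
floor = 18.
k_max = max(1, 18) = 18.

18


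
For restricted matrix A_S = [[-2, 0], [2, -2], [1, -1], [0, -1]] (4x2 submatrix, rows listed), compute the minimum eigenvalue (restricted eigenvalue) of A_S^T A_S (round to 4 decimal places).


A_S^T A_S = [[9, -5], [-5, 6]].
trace = 15.
det = 29.
disc = trace^2 - 4*det = 225 - 4*29 = 109.
sqrt(109) ≈ 10.440307.
lam_min = (15 - sqrt(109))/2 ≈ (15 - 10.440307)/2 = 2.2798465 ≈ 2.2798.

2.2798


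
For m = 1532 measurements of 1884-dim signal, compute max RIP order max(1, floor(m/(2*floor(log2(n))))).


floor(log2(1884)) = 10.
2*10 = 20.
m/(2*floor(log2(n))) = 1532/20 ≈ 76.6.
floor = 76.
k = max(1, 76) = 76.

76


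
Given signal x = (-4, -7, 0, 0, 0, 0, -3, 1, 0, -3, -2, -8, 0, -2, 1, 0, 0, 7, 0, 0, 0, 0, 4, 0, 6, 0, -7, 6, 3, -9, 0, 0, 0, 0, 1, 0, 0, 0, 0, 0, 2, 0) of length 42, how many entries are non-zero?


Non-zero positions: [0, 1, 6, 7, 9, 10, 11, 13, 14, 17, 22, 24, 26, 27, 28, 29, 34, 40].
Sparsity = 18.

18


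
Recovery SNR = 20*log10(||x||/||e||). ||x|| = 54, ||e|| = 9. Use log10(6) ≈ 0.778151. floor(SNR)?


||x||/||e|| = 54/9 = 6.
log10(6) ≈ 0.778151.
20*log10(||x||/||e||) ≈ 20*0.778151 = 15.56302.
floor(15.56302) = 15.

15


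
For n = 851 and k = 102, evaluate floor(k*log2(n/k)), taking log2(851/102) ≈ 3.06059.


log2(n/k) = log2(851/102) ≈ 3.06059.
k*log2(n/k) ≈ 102*3.06059 = 312.18018.
floor(312.18018) = 312.

312


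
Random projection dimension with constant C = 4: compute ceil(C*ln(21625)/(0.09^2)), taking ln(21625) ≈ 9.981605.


ln(21625) ≈ 9.981605.
eps^2 = 0.09^2 = 0.0081.
C*ln(N)/eps^2 ≈ 4*9.981605/0.0081 ≈ 4929.1877.
m = ceil(4929.1877) = 4930.

4930


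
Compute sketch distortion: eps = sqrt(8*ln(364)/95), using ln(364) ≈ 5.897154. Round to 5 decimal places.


ln(364) ≈ 5.897154.
8*ln(N)/m ≈ 8*5.897154/95 ≈ 0.49660244.
eps = sqrt(0.49660244) ≈ 0.7047002 ≈ 0.70470.

0.70470


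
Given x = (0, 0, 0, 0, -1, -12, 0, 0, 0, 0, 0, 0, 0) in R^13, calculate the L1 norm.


Non-zero entries: [(4, -1), (5, -12)]
Absolute values: [1, 12]
||x||_1 = sum = 13.

13


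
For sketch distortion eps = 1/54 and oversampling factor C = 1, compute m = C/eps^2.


1/eps = 54.
(1/eps)^2 = 2916.
m = 1*2916 = 2916.

2916


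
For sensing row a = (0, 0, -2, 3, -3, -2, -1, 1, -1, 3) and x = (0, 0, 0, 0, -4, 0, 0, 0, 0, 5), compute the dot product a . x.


Non-zero terms: ['-3*-4', '3*5']
Products: [12, 15]
y = sum = 27.

27


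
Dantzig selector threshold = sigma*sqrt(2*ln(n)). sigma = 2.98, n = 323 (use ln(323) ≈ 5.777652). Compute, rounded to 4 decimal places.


ln(323) ≈ 5.777652.
2*ln(n) ≈ 11.555304.
sqrt(2*ln(n)) ≈ sqrt(11.555304) ≈ 3.399309.
threshold ≈ 2.98*3.399309 = 10.12994082 ≈ 10.1299.

10.1299


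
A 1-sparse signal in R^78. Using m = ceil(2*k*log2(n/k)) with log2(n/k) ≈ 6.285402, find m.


log2(n/k) = log2(78/1) ≈ 6.285402.
2*k*log2(n/k) ≈ 2*1*6.285402 = 12.570804.
m = ceil(12.570804) = 13.

13


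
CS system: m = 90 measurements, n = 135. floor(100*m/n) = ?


100*m/n = 100*90/135 ≈ 66.6667.
floor = 66.

66


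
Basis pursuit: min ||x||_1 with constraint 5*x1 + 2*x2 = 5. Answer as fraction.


Axis intercepts:
  x1 = 1, x2 = 0: L1 = 1
  x1 = 0, x2 = 5/2: L1 = 5/2
x* = (1, 0)
||x*||_1 = 1.

1


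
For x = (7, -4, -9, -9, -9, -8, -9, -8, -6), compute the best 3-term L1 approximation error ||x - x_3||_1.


Sorted |x_i| descending: [9, 9, 9, 9, 8, 8, 7, 6, 4]
Keep top 3: [9, 9, 9]
Tail entries: [9, 8, 8, 7, 6, 4]
L1 error = sum of tail = 42.

42


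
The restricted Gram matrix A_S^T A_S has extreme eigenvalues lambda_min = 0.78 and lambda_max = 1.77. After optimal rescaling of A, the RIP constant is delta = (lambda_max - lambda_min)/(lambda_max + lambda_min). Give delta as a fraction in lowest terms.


lambda_max - lambda_min = 1.77 - 0.78 = 0.99.
lambda_max + lambda_min = 1.77 + 0.78 = 2.55.
delta = 0.99/2.55 = 99/255 = 33/85.

33/85
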